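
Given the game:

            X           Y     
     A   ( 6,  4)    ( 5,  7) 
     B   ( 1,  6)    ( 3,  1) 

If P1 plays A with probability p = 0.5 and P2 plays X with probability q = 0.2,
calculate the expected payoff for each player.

E[P1] = 3.9, E[P2] = 4.2

Work:
E[P1] = p·q·π₁(A,X) + p·(1-q)·π₁(A,Y) + (1-p)·q·π₁(B,X) + (1-p)·(1-q)·π₁(B,Y)
= 0.5·0.2·6 + 0.5·0.8·5 + 0.5·0.2·1 + 0.5·0.8·3
= 3.9

E[P2] = 4.2 (similar calculation)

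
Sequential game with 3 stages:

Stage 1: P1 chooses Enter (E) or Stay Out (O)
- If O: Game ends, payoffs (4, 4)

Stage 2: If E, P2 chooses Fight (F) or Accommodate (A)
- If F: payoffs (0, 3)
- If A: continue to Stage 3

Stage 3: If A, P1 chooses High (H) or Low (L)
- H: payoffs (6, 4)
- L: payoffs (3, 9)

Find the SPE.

SPE: (E, A, H); Outcome (6, 4)

Work:
Stage 3: P1 chooses H (6 vs 3)
Stage 2: P2: F->3, A->4 (anticipating H). Choose A
Stage 1: P1: O->4, E->6 (anticipating A, H). Choose E
SPE path: E -> A -> H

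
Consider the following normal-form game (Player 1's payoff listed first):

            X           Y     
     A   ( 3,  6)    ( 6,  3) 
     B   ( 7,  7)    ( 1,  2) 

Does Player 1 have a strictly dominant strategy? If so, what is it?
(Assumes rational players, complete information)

No strictly dominant strategy exists for Player 1

Work:
A strategy strictly dominates another if it gives a strictly higher payoff against every opponent action. Compare each pair of P1's strategies column-by-column:
  A vs B: [3 vs 7, 6 vs 1] → A does not strictly dominate B (column X: 3 ≤ 7)
  B vs A: [7 vs 3, 1 vs 6] → B does not strictly dominate A (column Y: 1 ≤ 6)
No single strategy strictly dominates all others → no strictly dominant strategy.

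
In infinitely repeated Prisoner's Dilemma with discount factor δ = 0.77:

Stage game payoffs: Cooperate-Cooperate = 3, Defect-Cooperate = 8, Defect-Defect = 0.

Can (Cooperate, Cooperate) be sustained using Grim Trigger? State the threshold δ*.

δ* = 0.625; since δ = 0.77 ≥ 0.625, cooperation can be sustained

Work:
For Grim Trigger:
Cooperate forever: 3/(1-δ)
Defect then punished: 8 + 0·δ/(1-δ)
Need: 3/(1-δ) ≥ 8 + 0·δ/(1-δ)
Solving: δ ≥ (T-R)/(T-P) = (8-3)/(8-0) = 0.625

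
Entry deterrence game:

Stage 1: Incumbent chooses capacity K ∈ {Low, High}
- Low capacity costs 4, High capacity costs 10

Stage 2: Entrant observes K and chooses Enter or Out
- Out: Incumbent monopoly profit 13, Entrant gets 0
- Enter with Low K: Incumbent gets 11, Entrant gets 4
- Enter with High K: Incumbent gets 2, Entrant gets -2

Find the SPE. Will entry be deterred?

SPE: (Low, Enter|Low, Out|High); Entry not deterred. Incumbent net profit = 7, Entrant gets 4

Work:
After Low K: Entrant enters (4 > 0)
After High K: Entrant stays out (-2 < 0)
Incumbent: Low → 11−4=7, High → 13−10=3
Incumbent chooses Low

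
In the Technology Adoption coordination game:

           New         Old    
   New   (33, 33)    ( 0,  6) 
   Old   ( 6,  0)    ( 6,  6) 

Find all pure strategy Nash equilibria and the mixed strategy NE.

Pure NE: (New, New) and (Old, Old); Mixed NE: p = 0.1818, q = 0.1818

Work:
Check pure NE:
(New, New): (33, 33) - no unilateral deviation beneficial
(Old, Old): (6, 6) - no unilateral deviation beneficial
Mixed NE: P1 plays New with p = 0.1818, P2 plays New with q = 0.1818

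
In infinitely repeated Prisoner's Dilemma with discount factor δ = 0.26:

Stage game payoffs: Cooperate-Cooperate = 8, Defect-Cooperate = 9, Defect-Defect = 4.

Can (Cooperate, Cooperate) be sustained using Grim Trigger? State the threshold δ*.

δ* = 0.2; since δ = 0.26 ≥ 0.2, cooperation can be sustained

Work:
For Grim Trigger:
Cooperate forever: 8/(1-δ)
Defect then punished: 9 + 4·δ/(1-δ)
Need: 8/(1-δ) ≥ 9 + 4·δ/(1-δ)
Solving: δ ≥ (T-R)/(T-P) = (9-8)/(9-4) = 0.2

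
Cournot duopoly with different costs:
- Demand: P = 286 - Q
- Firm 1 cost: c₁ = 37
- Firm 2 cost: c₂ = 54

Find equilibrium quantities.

q₁* = 88.67, q₂* = 71.67

Work:
Reaction: q₁ = (286 - 37 - q₂)/2
Reaction: q₂ = (286 - 54 - q₁)/2
Solve simultaneously:
q₁* = (286 - 2×37 + 54)/3 = 88.67
q₂* = (286 - 2×54 + 37)/3 = 71.67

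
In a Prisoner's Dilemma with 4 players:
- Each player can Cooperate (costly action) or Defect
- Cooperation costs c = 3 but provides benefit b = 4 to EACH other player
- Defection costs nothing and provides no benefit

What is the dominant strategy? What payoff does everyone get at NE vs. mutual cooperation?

Dominant: Defect; NE payoff = 0; Coop payoff = 9

Work:
Defect dominates (saves cost c = 3, benefit to others is external)
NE: All defect → everyone gets 0
If all cooperate: each receives (3)×4 - 3 = 9
Social dilemma: 9 > 0 but NE gives 0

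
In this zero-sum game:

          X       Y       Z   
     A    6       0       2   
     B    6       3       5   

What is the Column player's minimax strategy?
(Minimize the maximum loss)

Column should play Y, value = 3

Work:
Column player minimizes Row's maximum payoff:
Column X: max payoff to Row = 6
Column Y: max payoff to Row = 3
Column Z: max payoff to Row = 5
Minimum is 3, achieved by column Y.
Minimax strategy: Y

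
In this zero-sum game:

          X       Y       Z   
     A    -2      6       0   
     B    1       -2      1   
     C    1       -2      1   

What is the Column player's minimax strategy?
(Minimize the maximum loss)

Column should play X or Z (all achieve the minimum), value = 1

Work:
Column player minimizes Row's maximum payoff:
Column X: max payoff to Row = 1
Column Y: max payoff to Row = 6
Column Z: max payoff to Row = 1
Minimum is 1, achieved by columns X, Z (tied).
Each of X or Z is a minimax strategy.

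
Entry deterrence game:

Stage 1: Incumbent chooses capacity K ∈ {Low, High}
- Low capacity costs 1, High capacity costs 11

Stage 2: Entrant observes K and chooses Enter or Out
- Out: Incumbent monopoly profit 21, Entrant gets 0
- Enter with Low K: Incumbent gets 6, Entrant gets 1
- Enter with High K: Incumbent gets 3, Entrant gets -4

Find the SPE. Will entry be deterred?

SPE: (High, Enter|Low, Out|High); Entry deterred. Incumbent net profit = 10

Work:
After Low K: Entrant enters (1 > 0)
After High K: Entrant stays out (-4 < 0)
Incumbent: Low → 6−1=5, High → 21−11=10
Incumbent chooses High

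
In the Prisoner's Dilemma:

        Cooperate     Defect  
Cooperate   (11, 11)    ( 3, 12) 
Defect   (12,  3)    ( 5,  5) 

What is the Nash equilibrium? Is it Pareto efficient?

(Defect, Defect) is NE; not Pareto efficient

Work:
Defect dominates Cooperate for both players:
If P2 cooperates: Defect (12) > Cooperate (11)
If P2 defects: Defect (5) > Cooperate (3)
NE: (Defect, Defect) with payoff (5, 5)
But (Cooperate, Cooperate) = (11, 11) Pareto dominates (5, 5)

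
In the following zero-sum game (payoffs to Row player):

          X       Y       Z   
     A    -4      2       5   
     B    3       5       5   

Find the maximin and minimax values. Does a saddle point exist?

Maximin = 3, Minimax = 3, Saddle: True

Work:
Row minimums: [-4, 3] → maximin = 3
Column maximums: [3, 5, 5] → minimax = 3
Saddle point exists! Game value = 3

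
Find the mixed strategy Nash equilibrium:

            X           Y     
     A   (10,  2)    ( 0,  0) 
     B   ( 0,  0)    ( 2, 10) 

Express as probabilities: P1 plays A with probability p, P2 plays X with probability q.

p = 0.8333, q = 0.1667

Work:
Find probabilities that make opponent indifferent:
P2 chooses q to make P1 indifferent between A and B
P1 chooses p to make P2 indifferent between X and Y
Mixed NE: P1 plays (A: 0.8333, B: 0.1667), P2 plays (X: 0.1667, Y: 0.8333)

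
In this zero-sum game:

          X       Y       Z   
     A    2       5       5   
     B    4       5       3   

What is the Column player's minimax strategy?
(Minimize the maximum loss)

Column should play X, value = 4

Work:
Column player minimizes Row's maximum payoff:
Column X: max payoff to Row = 4
Column Y: max payoff to Row = 5
Column Z: max payoff to Row = 5
Minimum is 4, achieved by column X.
Minimax strategy: X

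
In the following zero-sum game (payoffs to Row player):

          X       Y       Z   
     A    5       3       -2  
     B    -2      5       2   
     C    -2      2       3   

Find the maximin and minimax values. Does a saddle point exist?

Maximin = -2, Minimax = 3, Saddle: False

Work:
Row minimums: [-2, -2, -2] → maximin = -2
Column maximums: [5, 5, 3] → minimax = 3
No saddle point (maximin ≠ minimax). Mixed strategy needed.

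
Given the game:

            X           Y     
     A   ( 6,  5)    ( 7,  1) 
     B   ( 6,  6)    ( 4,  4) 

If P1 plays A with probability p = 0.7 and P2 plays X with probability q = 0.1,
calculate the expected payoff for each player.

E[P1] = 6.09, E[P2] = 2.24

Work:
E[P1] = p·q·π₁(A,X) + p·(1-q)·π₁(A,Y) + (1-p)·q·π₁(B,X) + (1-p)·(1-q)·π₁(B,Y)
= 0.7·0.1·6 + 0.7·0.9·7 + 0.3·0.1·6 + 0.3·0.9·4
= 6.09

E[P2] = 2.24 (similar calculation)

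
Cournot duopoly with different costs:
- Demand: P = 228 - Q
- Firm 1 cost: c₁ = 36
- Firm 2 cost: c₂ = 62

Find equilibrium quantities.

q₁* = 72.67, q₂* = 46.67

Work:
Reaction: q₁ = (228 - 36 - q₂)/2
Reaction: q₂ = (228 - 62 - q₁)/2
Solve simultaneously:
q₁* = (228 - 2×36 + 62)/3 = 72.67
q₂* = (228 - 2×62 + 36)/3 = 46.67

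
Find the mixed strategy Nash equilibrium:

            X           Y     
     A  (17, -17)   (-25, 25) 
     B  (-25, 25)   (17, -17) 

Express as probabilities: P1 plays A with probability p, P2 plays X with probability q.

p = 0.5, q = 0.5

Work:
Find probabilities that make opponent indifferent:
P2 chooses q to make P1 indifferent between A and B
P1 chooses p to make P2 indifferent between X and Y
Mixed NE: P1 plays (A: 0.5, B: 0.5), P2 plays (X: 0.5, Y: 0.5)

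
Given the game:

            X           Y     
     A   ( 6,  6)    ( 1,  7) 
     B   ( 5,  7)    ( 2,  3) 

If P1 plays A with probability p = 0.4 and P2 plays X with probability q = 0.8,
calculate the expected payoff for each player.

E[P1] = 4.64, E[P2] = 6.2

Work:
E[P1] = p·q·π₁(A,X) + p·(1-q)·π₁(A,Y) + (1-p)·q·π₁(B,X) + (1-p)·(1-q)·π₁(B,Y)
= 0.4·0.8·6 + 0.4·0.2·1 + 0.6·0.8·5 + 0.6·0.2·2
= 4.64

E[P2] = 6.2 (similar calculation)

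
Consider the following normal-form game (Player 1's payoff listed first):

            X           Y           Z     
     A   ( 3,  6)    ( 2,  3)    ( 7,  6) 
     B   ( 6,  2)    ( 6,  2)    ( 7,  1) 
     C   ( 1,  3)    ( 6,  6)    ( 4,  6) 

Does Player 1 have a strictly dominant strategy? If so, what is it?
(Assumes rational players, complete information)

No strictly dominant strategy exists for Player 1

Work:
A strategy strictly dominates another if it gives a strictly higher payoff against every opponent action. Compare each pair of P1's strategies column-by-column:
  A vs B: [3 vs 6, 2 vs 6, 7 vs 7] → A does not strictly dominate B (column X: 3 ≤ 6)
  A vs C: [3 vs 1, 2 vs 6, 7 vs 4] → A does not strictly dominate C (column Y: 2 ≤ 6)
  B vs A: [6 vs 3, 6 vs 2, 7 vs 7] → B does not strictly dominate A (column Z: 7 ≤ 7)
  B vs C: [6 vs 1, 6 vs 6, 7 vs 4] → B does not strictly dominate C (column Y: 6 ≤ 6)
  C vs A: [1 vs 3, 6 vs 2, 4 vs 7] → C does not strictly dominate A (column X: 1 ≤ 3)
  C vs B: [1 vs 6, 6 vs 6, 4 vs 7] → C does not strictly dominate B (column X: 1 ≤ 6)
No single strategy strictly dominates all others → no strictly dominant strategy.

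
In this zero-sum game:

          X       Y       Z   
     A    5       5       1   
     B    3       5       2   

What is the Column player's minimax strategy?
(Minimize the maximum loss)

Column should play Z, value = 2

Work:
Column player minimizes Row's maximum payoff:
Column X: max payoff to Row = 5
Column Y: max payoff to Row = 5
Column Z: max payoff to Row = 2
Minimum is 2, achieved by column Z.
Minimax strategy: Z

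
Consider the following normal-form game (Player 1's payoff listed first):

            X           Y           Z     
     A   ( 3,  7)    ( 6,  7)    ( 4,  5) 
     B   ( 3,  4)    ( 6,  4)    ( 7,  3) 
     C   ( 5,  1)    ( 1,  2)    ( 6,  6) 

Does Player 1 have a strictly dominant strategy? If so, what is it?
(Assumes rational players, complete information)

No strictly dominant strategy exists for Player 1

Work:
A strategy strictly dominates another if it gives a strictly higher payoff against every opponent action. Compare each pair of P1's strategies column-by-column:
  A vs B: [3 vs 3, 6 vs 6, 4 vs 7] → A does not strictly dominate B (column X: 3 ≤ 3)
  A vs C: [3 vs 5, 6 vs 1, 4 vs 6] → A does not strictly dominate C (column X: 3 ≤ 5)
  B vs A: [3 vs 3, 6 vs 6, 7 vs 4] → B does not strictly dominate A (column X: 3 ≤ 3)
  B vs C: [3 vs 5, 6 vs 1, 7 vs 6] → B does not strictly dominate C (column X: 3 ≤ 5)
  C vs A: [5 vs 3, 1 vs 6, 6 vs 4] → C does not strictly dominate A (column Y: 1 ≤ 6)
  C vs B: [5 vs 3, 1 vs 6, 6 vs 7] → C does not strictly dominate B (column Y: 1 ≤ 6)
No single strategy strictly dominates all others → no strictly dominant strategy.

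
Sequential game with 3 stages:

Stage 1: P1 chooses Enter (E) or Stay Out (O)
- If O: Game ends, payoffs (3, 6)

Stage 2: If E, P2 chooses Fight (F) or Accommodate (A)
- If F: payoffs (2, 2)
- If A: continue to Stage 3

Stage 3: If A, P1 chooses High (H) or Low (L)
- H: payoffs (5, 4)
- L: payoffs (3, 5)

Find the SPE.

SPE: (E, A, H); Outcome (5, 4)

Work:
Stage 3: P1 chooses H (5 vs 3)
Stage 2: P2: F->2, A->4 (anticipating H). Choose A
Stage 1: P1: O->3, E->5 (anticipating A, H). Choose E
SPE path: E -> A -> H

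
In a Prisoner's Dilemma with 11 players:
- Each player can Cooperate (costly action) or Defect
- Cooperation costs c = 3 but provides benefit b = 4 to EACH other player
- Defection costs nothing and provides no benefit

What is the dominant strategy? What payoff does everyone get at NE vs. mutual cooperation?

Dominant: Defect; NE payoff = 0; Coop payoff = 37

Work:
Defect dominates (saves cost c = 3, benefit to others is external)
NE: All defect → everyone gets 0
If all cooperate: each receives (10)×4 - 3 = 37
Social dilemma: 37 > 0 but NE gives 0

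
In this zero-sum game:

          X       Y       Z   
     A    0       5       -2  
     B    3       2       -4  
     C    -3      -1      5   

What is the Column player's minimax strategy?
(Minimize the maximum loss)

Column should play X, value = 3

Work:
Column player minimizes Row's maximum payoff:
Column X: max payoff to Row = 3
Column Y: max payoff to Row = 5
Column Z: max payoff to Row = 5
Minimum is 3, achieved by column X.
Minimax strategy: X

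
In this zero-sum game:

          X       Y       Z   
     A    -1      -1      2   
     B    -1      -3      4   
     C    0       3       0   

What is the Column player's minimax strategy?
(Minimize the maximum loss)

Column should play X, value = 0

Work:
Column player minimizes Row's maximum payoff:
Column X: max payoff to Row = 0
Column Y: max payoff to Row = 3
Column Z: max payoff to Row = 4
Minimum is 0, achieved by column X.
Minimax strategy: X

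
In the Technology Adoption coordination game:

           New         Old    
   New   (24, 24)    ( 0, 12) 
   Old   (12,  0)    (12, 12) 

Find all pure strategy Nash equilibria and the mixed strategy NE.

Pure NE: (New, New) and (Old, Old); Mixed NE: p = 0.5, q = 0.5

Work:
Check pure NE:
(New, New): (24, 24) - no unilateral deviation beneficial
(Old, Old): (12, 12) - no unilateral deviation beneficial
Mixed NE: P1 plays New with p = 0.5, P2 plays New with q = 0.5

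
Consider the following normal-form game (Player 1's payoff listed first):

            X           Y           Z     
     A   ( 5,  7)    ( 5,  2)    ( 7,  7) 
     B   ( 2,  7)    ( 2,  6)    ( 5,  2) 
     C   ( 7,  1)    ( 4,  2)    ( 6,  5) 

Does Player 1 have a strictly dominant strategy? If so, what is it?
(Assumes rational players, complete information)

No strictly dominant strategy exists for Player 1

Work:
A strategy strictly dominates another if it gives a strictly higher payoff against every opponent action. Compare each pair of P1's strategies column-by-column:
  A vs B: [5 vs 2, 5 vs 2, 7 vs 5] → A strictly dominates B
  A vs C: [5 vs 7, 5 vs 4, 7 vs 6] → A does not strictly dominate C (column X: 5 ≤ 7)
  B vs A: [2 vs 5, 2 vs 5, 5 vs 7] → B does not strictly dominate A (column X: 2 ≤ 5)
  B vs C: [2 vs 7, 2 vs 4, 5 vs 6] → B does not strictly dominate C (column X: 2 ≤ 7)
  C vs A: [7 vs 5, 4 vs 5, 6 vs 7] → C does not strictly dominate A (column Y: 4 ≤ 5)
  C vs B: [7 vs 2, 4 vs 2, 6 vs 5] → C strictly dominates B
No single strategy strictly dominates all others → no strictly dominant strategy.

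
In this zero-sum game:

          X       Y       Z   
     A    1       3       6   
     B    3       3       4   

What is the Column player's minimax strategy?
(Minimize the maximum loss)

Column should play X or Y (all achieve the minimum), value = 3

Work:
Column player minimizes Row's maximum payoff:
Column X: max payoff to Row = 3
Column Y: max payoff to Row = 3
Column Z: max payoff to Row = 6
Minimum is 3, achieved by columns X, Y (tied).
Each of X or Y is a minimax strategy.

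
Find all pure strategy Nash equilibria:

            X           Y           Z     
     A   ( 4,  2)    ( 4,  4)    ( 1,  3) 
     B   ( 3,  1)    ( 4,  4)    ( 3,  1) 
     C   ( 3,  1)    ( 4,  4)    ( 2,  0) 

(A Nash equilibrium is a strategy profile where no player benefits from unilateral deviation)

Nash equilibrium: (A, Y), (B, Y), (C, Y)

Work:
Best responses:
  P1 vs X: payoffs [4, 3, 3] → best response A (payoff 4)
  P1 vs Y: payoffs [4, 4, 4] → best response A/B/C (payoff 4)
  P1 vs Z: payoffs [1, 3, 2] → best response B (payoff 3)
  P2 vs A: payoffs [2, 4, 3] → best response Y (payoff 4)
  P2 vs B: payoffs [1, 4, 1] → best response Y (payoff 4)
  P2 vs C: payoffs [1, 4, 0] → best response Y (payoff 4)
Mutual best responses: (A,Y), (B,Y), (C,Y) → Nash equilibria.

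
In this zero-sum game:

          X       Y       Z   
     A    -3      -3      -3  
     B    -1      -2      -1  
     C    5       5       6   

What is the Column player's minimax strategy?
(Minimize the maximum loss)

Column should play X or Y (all achieve the minimum), value = 5

Work:
Column player minimizes Row's maximum payoff:
Column X: max payoff to Row = 5
Column Y: max payoff to Row = 5
Column Z: max payoff to Row = 6
Minimum is 5, achieved by columns X, Y (tied).
Each of X or Y is a minimax strategy.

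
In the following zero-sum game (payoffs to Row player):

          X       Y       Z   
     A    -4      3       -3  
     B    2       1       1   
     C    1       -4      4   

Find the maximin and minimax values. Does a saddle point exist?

Maximin = 1, Minimax = 2, Saddle: False

Work:
Row minimums: [-4, 1, -4] → maximin = 1
Column maximums: [2, 3, 4] → minimax = 2
No saddle point (maximin ≠ minimax). Mixed strategy needed.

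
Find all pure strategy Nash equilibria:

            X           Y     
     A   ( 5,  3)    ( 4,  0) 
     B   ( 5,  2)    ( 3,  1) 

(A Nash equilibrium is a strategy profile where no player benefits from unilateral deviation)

Nash equilibrium: (A, X), (B, X)

Work:
Best responses:
  P1 vs X: payoffs [5, 5] → best response A/B (payoff 5)
  P1 vs Y: payoffs [4, 3] → best response A (payoff 4)
  P2 vs A: payoffs [3, 0] → best response X (payoff 3)
  P2 vs B: payoffs [2, 1] → best response X (payoff 2)
Mutual best responses: (A,X), (B,X) → Nash equilibria.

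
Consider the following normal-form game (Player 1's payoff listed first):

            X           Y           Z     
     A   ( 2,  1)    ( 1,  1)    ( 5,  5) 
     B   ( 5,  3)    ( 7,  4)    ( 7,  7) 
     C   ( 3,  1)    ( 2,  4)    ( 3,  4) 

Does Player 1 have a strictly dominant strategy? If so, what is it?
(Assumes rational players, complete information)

Yes, Player 1's strictly dominant strategy is B

Work:
A strategy strictly dominates another if it gives a strictly higher payoff against every opponent action. Compare each pair of P1's strategies column-by-column:
  A vs B: [2 vs 5, 1 vs 7, 5 vs 7] → A does not strictly dominate B (column X: 2 ≤ 5)
  A vs C: [2 vs 3, 1 vs 2, 5 vs 3] → A does not strictly dominate C (column X: 2 ≤ 3)
  B vs A: [5 vs 2, 7 vs 1, 7 vs 5] → B strictly dominates A
  B vs C: [5 vs 3, 7 vs 2, 7 vs 3] → B strictly dominates C
  C vs A: [3 vs 2, 2 vs 1, 3 vs 5] → C does not strictly dominate A (column Z: 3 ≤ 5)
  C vs B: [3 vs 5, 2 vs 7, 3 vs 7] → C does not strictly dominate B (column X: 3 ≤ 5)
B strictly dominates every other strategy → strictly dominant.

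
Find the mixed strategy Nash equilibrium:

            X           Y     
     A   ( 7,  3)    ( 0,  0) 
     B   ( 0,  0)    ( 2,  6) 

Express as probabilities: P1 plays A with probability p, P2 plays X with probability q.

p = 0.6667, q = 0.2222

Work:
Find probabilities that make opponent indifferent:
P2 chooses q to make P1 indifferent between A and B
P1 chooses p to make P2 indifferent between X and Y
Mixed NE: P1 plays (A: 0.6667, B: 0.3333), P2 plays (X: 0.2222, Y: 0.7778)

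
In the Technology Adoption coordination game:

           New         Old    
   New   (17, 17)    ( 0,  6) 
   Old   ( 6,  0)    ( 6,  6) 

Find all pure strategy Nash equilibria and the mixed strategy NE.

Pure NE: (New, New) and (Old, Old); Mixed NE: p = 0.3529, q = 0.3529

Work:
Check pure NE:
(New, New): (17, 17) - no unilateral deviation beneficial
(Old, Old): (6, 6) - no unilateral deviation beneficial
Mixed NE: P1 plays New with p = 0.3529, P2 plays New with q = 0.3529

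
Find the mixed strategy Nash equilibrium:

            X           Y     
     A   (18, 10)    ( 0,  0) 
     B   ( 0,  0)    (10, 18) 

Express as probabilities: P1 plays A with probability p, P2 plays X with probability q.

p = 0.6429, q = 0.3571

Work:
Find probabilities that make opponent indifferent:
P2 chooses q to make P1 indifferent between A and B
P1 chooses p to make P2 indifferent between X and Y
Mixed NE: P1 plays (A: 0.6429, B: 0.3571), P2 plays (X: 0.3571, Y: 0.6429)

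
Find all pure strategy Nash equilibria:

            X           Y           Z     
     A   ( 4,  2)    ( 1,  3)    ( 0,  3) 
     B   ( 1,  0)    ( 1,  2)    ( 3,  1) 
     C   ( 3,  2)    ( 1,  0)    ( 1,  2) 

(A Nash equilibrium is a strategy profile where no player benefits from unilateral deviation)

Nash equilibrium: (A, Y), (B, Y)

Work:
Best responses:
  P1 vs X: payoffs [4, 1, 3] → best response A (payoff 4)
  P1 vs Y: payoffs [1, 1, 1] → best response A/B/C (payoff 1)
  P1 vs Z: payoffs [0, 3, 1] → best response B (payoff 3)
  P2 vs A: payoffs [2, 3, 3] → best response Y/Z (payoff 3)
  P2 vs B: payoffs [0, 2, 1] → best response Y (payoff 2)
  P2 vs C: payoffs [2, 0, 2] → best response X/Z (payoff 2)
Mutual best responses: (A,Y), (B,Y) → Nash equilibria.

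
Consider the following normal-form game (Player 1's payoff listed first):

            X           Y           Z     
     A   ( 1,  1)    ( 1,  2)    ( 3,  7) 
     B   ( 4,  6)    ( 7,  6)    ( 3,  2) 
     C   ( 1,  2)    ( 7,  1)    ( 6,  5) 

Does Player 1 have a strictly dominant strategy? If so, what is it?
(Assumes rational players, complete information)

No strictly dominant strategy exists for Player 1

Work:
A strategy strictly dominates another if it gives a strictly higher payoff against every opponent action. Compare each pair of P1's strategies column-by-column:
  A vs B: [1 vs 4, 1 vs 7, 3 vs 3] → A does not strictly dominate B (column X: 1 ≤ 4)
  A vs C: [1 vs 1, 1 vs 7, 3 vs 6] → A does not strictly dominate C (column X: 1 ≤ 1)
  B vs A: [4 vs 1, 7 vs 1, 3 vs 3] → B does not strictly dominate A (column Z: 3 ≤ 3)
  B vs C: [4 vs 1, 7 vs 7, 3 vs 6] → B does not strictly dominate C (column Y: 7 ≤ 7)
  C vs A: [1 vs 1, 7 vs 1, 6 vs 3] → C does not strictly dominate A (column X: 1 ≤ 1)
  C vs B: [1 vs 4, 7 vs 7, 6 vs 3] → C does not strictly dominate B (column X: 1 ≤ 4)
No single strategy strictly dominates all others → no strictly dominant strategy.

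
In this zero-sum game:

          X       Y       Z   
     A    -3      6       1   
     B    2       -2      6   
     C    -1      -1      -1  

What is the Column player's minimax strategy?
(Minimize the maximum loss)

Column should play X, value = 2

Work:
Column player minimizes Row's maximum payoff:
Column X: max payoff to Row = 2
Column Y: max payoff to Row = 6
Column Z: max payoff to Row = 6
Minimum is 2, achieved by column X.
Minimax strategy: X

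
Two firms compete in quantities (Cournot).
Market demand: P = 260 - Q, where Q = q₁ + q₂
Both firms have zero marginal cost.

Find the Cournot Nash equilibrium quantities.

q₁* = q₂* = 86.67; P* = 86.67

Work:
Profit: π_i = P·q_i = (a - q_i - q_j)·q_i
FOC: ∂π_i/∂q_i = a - 2q_i - q_j = 0
Reaction function: q_i = (260 - q_j)/2
Symmetry: q* = 260/3 = 86.67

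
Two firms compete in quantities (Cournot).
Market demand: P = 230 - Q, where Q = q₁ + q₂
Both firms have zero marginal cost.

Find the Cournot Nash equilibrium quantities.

q₁* = q₂* = 76.67; P* = 76.67

Work:
Profit: π_i = P·q_i = (a - q_i - q_j)·q_i
FOC: ∂π_i/∂q_i = a - 2q_i - q_j = 0
Reaction function: q_i = (230 - q_j)/2
Symmetry: q* = 230/3 = 76.67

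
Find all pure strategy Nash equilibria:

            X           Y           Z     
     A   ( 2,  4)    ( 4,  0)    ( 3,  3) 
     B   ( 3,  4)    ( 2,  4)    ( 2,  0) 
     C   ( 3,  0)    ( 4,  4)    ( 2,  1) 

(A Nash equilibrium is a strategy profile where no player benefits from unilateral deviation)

Nash equilibrium: (B, X), (C, Y)

Work:
Best responses:
  P1 vs X: payoffs [2, 3, 3] → best response B/C (payoff 3)
  P1 vs Y: payoffs [4, 2, 4] → best response A/C (payoff 4)
  P1 vs Z: payoffs [3, 2, 2] → best response A (payoff 3)
  P2 vs A: payoffs [4, 0, 3] → best response X (payoff 4)
  P2 vs B: payoffs [4, 4, 0] → best response X/Y (payoff 4)
  P2 vs C: payoffs [0, 4, 1] → best response Y (payoff 4)
Mutual best responses: (B,X), (C,Y) → Nash equilibria.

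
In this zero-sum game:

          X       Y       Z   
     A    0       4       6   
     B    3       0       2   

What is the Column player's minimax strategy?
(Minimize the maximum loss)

Column should play X, value = 3

Work:
Column player minimizes Row's maximum payoff:
Column X: max payoff to Row = 3
Column Y: max payoff to Row = 4
Column Z: max payoff to Row = 6
Minimum is 3, achieved by column X.
Minimax strategy: X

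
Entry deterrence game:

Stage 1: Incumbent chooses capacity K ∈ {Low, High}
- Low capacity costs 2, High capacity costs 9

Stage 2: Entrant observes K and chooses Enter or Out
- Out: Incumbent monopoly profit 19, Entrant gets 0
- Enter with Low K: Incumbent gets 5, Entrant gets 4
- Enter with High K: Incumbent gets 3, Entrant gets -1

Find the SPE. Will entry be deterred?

SPE: (High, Enter|Low, Out|High); Entry deterred. Incumbent net profit = 10

Work:
After Low K: Entrant enters (4 > 0)
After High K: Entrant stays out (-1 < 0)
Incumbent: Low → 5−2=3, High → 19−9=10
Incumbent chooses High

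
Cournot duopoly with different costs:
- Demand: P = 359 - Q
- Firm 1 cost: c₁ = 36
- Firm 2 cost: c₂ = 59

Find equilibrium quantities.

q₁* = 115.33, q₂* = 92.33

Work:
Reaction: q₁ = (359 - 36 - q₂)/2
Reaction: q₂ = (359 - 59 - q₁)/2
Solve simultaneously:
q₁* = (359 - 2×36 + 59)/3 = 115.33
q₂* = (359 - 2×59 + 36)/3 = 92.33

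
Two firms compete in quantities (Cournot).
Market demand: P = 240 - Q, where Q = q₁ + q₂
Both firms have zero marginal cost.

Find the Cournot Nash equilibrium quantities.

q₁* = q₂* = 80.0; P* = 80.0

Work:
Profit: π_i = P·q_i = (a - q_i - q_j)·q_i
FOC: ∂π_i/∂q_i = a - 2q_i - q_j = 0
Reaction function: q_i = (240 - q_j)/2
Symmetry: q* = 240/3 = 80.0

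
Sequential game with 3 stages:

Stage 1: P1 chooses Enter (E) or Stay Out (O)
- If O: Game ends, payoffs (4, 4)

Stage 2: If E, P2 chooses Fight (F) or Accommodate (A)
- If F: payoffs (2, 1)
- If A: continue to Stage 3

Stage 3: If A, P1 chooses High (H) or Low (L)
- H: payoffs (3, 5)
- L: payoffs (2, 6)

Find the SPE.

SPE: (O, A, H); Outcome (4, 4)

Work:
Stage 3: P1 chooses H (3 vs 2)
Stage 2: P2: F->1, A->5 (anticipating H). Choose A
Stage 1: P1: O->4, E->3 (anticipating A, H). Choose O
SPE path: O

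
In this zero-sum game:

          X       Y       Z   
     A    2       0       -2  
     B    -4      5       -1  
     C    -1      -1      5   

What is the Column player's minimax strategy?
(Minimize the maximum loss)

Column should play X, value = 2

Work:
Column player minimizes Row's maximum payoff:
Column X: max payoff to Row = 2
Column Y: max payoff to Row = 5
Column Z: max payoff to Row = 5
Minimum is 2, achieved by column X.
Minimax strategy: X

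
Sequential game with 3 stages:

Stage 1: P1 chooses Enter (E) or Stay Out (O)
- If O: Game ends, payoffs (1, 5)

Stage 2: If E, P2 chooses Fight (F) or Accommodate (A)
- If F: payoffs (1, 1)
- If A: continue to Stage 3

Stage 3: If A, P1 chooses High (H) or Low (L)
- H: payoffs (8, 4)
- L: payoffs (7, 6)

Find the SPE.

SPE: (E, A, H); Outcome (8, 4)

Work:
Stage 3: P1 chooses H (8 vs 7)
Stage 2: P2: F->1, A->4 (anticipating H). Choose A
Stage 1: P1: O->1, E->8 (anticipating A, H). Choose E
SPE path: E -> A -> H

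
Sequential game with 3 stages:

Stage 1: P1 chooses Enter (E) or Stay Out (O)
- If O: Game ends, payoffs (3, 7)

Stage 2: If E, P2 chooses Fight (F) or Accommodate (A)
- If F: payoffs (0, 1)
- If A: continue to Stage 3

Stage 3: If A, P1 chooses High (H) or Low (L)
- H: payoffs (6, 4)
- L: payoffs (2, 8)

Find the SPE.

SPE: (E, A, H); Outcome (6, 4)

Work:
Stage 3: P1 chooses H (6 vs 2)
Stage 2: P2: F->1, A->4 (anticipating H). Choose A
Stage 1: P1: O->3, E->6 (anticipating A, H). Choose E
SPE path: E -> A -> H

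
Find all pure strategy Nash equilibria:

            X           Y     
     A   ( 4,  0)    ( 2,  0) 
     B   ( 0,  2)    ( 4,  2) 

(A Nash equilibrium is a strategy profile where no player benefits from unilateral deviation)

Nash equilibrium: (A, X), (B, Y)

Work:
Best responses:
  P1 vs X: payoffs [4, 0] → best response A (payoff 4)
  P1 vs Y: payoffs [2, 4] → best response B (payoff 4)
  P2 vs A: payoffs [0, 0] → best response X/Y (payoff 0)
  P2 vs B: payoffs [2, 2] → best response X/Y (payoff 2)
Mutual best responses: (A,X), (B,Y) → Nash equilibria.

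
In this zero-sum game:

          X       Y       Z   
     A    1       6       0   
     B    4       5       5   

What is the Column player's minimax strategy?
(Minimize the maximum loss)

Column should play X, value = 4

Work:
Column player minimizes Row's maximum payoff:
Column X: max payoff to Row = 4
Column Y: max payoff to Row = 6
Column Z: max payoff to Row = 5
Minimum is 4, achieved by column X.
Minimax strategy: X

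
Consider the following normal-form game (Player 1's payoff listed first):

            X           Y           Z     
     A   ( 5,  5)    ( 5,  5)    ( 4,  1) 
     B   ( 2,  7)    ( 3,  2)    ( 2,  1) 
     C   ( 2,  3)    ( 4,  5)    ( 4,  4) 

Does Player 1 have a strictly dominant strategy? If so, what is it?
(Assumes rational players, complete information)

No strictly dominant strategy exists for Player 1

Work:
A strategy strictly dominates another if it gives a strictly higher payoff against every opponent action. Compare each pair of P1's strategies column-by-column:
  A vs B: [5 vs 2, 5 vs 3, 4 vs 2] → A strictly dominates B
  A vs C: [5 vs 2, 5 vs 4, 4 vs 4] → A does not strictly dominate C (column Z: 4 ≤ 4)
  B vs A: [2 vs 5, 3 vs 5, 2 vs 4] → B does not strictly dominate A (column X: 2 ≤ 5)
  B vs C: [2 vs 2, 3 vs 4, 2 vs 4] → B does not strictly dominate C (column X: 2 ≤ 2)
  C vs A: [2 vs 5, 4 vs 5, 4 vs 4] → C does not strictly dominate A (column X: 2 ≤ 5)
  C vs B: [2 vs 2, 4 vs 3, 4 vs 2] → C does not strictly dominate B (column X: 2 ≤ 2)
No single strategy strictly dominates all others → no strictly dominant strategy.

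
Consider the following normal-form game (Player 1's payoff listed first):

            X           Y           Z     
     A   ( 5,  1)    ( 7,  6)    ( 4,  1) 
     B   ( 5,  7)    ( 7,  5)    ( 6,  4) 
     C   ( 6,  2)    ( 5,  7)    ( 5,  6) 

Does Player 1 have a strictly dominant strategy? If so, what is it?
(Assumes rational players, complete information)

No strictly dominant strategy exists for Player 1

Work:
A strategy strictly dominates another if it gives a strictly higher payoff against every opponent action. Compare each pair of P1's strategies column-by-column:
  A vs B: [5 vs 5, 7 vs 7, 4 vs 6] → A does not strictly dominate B (column X: 5 ≤ 5)
  A vs C: [5 vs 6, 7 vs 5, 4 vs 5] → A does not strictly dominate C (column X: 5 ≤ 6)
  B vs A: [5 vs 5, 7 vs 7, 6 vs 4] → B does not strictly dominate A (column X: 5 ≤ 5)
  B vs C: [5 vs 6, 7 vs 5, 6 vs 5] → B does not strictly dominate C (column X: 5 ≤ 6)
  C vs A: [6 vs 5, 5 vs 7, 5 vs 4] → C does not strictly dominate A (column Y: 5 ≤ 7)
  C vs B: [6 vs 5, 5 vs 7, 5 vs 6] → C does not strictly dominate B (column Y: 5 ≤ 7)
No single strategy strictly dominates all others → no strictly dominant strategy.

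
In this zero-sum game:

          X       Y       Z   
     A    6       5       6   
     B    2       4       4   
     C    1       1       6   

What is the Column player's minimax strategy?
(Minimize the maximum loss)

Column should play Y, value = 5

Work:
Column player minimizes Row's maximum payoff:
Column X: max payoff to Row = 6
Column Y: max payoff to Row = 5
Column Z: max payoff to Row = 6
Minimum is 5, achieved by column Y.
Minimax strategy: Y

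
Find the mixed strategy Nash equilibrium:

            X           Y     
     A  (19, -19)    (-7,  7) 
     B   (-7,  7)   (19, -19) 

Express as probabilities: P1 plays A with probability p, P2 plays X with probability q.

p = 0.5, q = 0.5

Work:
Find probabilities that make opponent indifferent:
P2 chooses q to make P1 indifferent between A and B
P1 chooses p to make P2 indifferent between X and Y
Mixed NE: P1 plays (A: 0.5, B: 0.5), P2 plays (X: 0.5, Y: 0.5)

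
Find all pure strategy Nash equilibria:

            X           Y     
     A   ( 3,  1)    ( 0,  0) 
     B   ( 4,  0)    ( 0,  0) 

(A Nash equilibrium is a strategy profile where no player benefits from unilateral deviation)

Nash equilibrium: (B, X), (B, Y)

Work:
Best responses:
  P1 vs X: payoffs [3, 4] → best response B (payoff 4)
  P1 vs Y: payoffs [0, 0] → best response A/B (payoff 0)
  P2 vs A: payoffs [1, 0] → best response X (payoff 1)
  P2 vs B: payoffs [0, 0] → best response X/Y (payoff 0)
Mutual best responses: (B,X), (B,Y) → Nash equilibria.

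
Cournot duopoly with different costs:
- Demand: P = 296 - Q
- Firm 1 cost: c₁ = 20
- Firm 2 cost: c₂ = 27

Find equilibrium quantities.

q₁* = 94.33, q₂* = 87.33

Work:
Reaction: q₁ = (296 - 20 - q₂)/2
Reaction: q₂ = (296 - 27 - q₁)/2
Solve simultaneously:
q₁* = (296 - 2×20 + 27)/3 = 94.33
q₂* = (296 - 2×27 + 20)/3 = 87.33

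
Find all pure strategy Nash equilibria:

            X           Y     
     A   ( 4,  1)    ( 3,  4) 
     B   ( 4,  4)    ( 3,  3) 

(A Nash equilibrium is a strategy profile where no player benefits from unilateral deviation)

Nash equilibrium: (A, Y), (B, X)

Work:
Best responses:
  P1 vs X: payoffs [4, 4] → best response A/B (payoff 4)
  P1 vs Y: payoffs [3, 3] → best response A/B (payoff 3)
  P2 vs A: payoffs [1, 4] → best response Y (payoff 4)
  P2 vs B: payoffs [4, 3] → best response X (payoff 4)
Mutual best responses: (A,Y), (B,X) → Nash equilibria.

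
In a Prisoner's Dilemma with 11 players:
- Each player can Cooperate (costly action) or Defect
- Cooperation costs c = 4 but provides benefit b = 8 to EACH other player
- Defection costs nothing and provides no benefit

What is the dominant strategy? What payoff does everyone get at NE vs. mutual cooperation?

Dominant: Defect; NE payoff = 0; Coop payoff = 76

Work:
Defect dominates (saves cost c = 4, benefit to others is external)
NE: All defect → everyone gets 0
If all cooperate: each receives (10)×8 - 4 = 76
Social dilemma: 76 > 0 but NE gives 0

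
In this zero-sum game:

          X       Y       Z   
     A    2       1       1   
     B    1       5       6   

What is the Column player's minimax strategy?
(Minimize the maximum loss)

Column should play X, value = 2

Work:
Column player minimizes Row's maximum payoff:
Column X: max payoff to Row = 2
Column Y: max payoff to Row = 5
Column Z: max payoff to Row = 6
Minimum is 2, achieved by column X.
Minimax strategy: X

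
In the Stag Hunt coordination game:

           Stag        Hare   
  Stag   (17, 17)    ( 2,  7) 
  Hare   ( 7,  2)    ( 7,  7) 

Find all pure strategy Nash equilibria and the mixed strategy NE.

Pure NE: (Stag, Stag) and (Hare, Hare); Mixed NE: p = 0.3333, q = 0.3333

Work:
Check pure NE:
(Stag, Stag): (17, 17) - no unilateral deviation beneficial
(Hare, Hare): (7, 7) - no unilateral deviation beneficial
Mixed NE: P1 plays Stag with p = 0.3333, P2 plays Stag with q = 0.3333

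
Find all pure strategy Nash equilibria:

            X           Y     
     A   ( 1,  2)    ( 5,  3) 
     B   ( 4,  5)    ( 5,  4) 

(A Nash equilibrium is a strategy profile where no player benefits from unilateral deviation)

Nash equilibrium: (A, Y), (B, X)

Work:
Best responses:
  P1 vs X: payoffs [1, 4] → best response B (payoff 4)
  P1 vs Y: payoffs [5, 5] → best response A/B (payoff 5)
  P2 vs A: payoffs [2, 3] → best response Y (payoff 3)
  P2 vs B: payoffs [5, 4] → best response X (payoff 5)
Mutual best responses: (A,Y), (B,X) → Nash equilibria.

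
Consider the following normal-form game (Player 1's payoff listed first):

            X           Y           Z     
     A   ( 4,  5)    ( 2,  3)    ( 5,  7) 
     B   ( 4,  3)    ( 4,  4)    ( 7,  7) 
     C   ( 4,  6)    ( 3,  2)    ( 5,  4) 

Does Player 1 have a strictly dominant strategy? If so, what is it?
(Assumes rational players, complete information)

No strictly dominant strategy exists for Player 1

Work:
A strategy strictly dominates another if it gives a strictly higher payoff against every opponent action. Compare each pair of P1's strategies column-by-column:
  A vs B: [4 vs 4, 2 vs 4, 5 vs 7] → A does not strictly dominate B (column X: 4 ≤ 4)
  A vs C: [4 vs 4, 2 vs 3, 5 vs 5] → A does not strictly dominate C (column X: 4 ≤ 4)
  B vs A: [4 vs 4, 4 vs 2, 7 vs 5] → B does not strictly dominate A (column X: 4 ≤ 4)
  B vs C: [4 vs 4, 4 vs 3, 7 vs 5] → B does not strictly dominate C (column X: 4 ≤ 4)
  C vs A: [4 vs 4, 3 vs 2, 5 vs 5] → C does not strictly dominate A (column X: 4 ≤ 4)
  C vs B: [4 vs 4, 3 vs 4, 5 vs 7] → C does not strictly dominate B (column X: 4 ≤ 4)
No single strategy strictly dominates all others → no strictly dominant strategy.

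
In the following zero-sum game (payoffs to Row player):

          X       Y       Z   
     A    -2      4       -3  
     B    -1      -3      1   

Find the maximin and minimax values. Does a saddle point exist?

Maximin = -3, Minimax = -1, Saddle: False

Work:
Row minimums: [-3, -3] → maximin = -3
Column maximums: [-1, 4, 1] → minimax = -1
No saddle point (maximin ≠ minimax). Mixed strategy needed.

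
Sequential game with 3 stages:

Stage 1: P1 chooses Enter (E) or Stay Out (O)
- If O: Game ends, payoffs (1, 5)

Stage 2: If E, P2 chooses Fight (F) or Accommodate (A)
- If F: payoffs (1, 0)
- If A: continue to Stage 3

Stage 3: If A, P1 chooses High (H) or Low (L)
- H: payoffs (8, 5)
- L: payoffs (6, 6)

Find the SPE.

SPE: (E, A, H); Outcome (8, 5)

Work:
Stage 3: P1 chooses H (8 vs 6)
Stage 2: P2: F->0, A->5 (anticipating H). Choose A
Stage 1: P1: O->1, E->8 (anticipating A, H). Choose E
SPE path: E -> A -> H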